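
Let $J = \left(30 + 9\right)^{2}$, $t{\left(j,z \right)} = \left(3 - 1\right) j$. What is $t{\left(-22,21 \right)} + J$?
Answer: $1477$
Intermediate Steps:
$t{\left(j,z \right)} = 2 j$ ($t{\left(j,z \right)} = \left(3 + \left(-4 + 3\right)\right) j = \left(3 - 1\right) j = 2 j$)
$J = 1521$ ($J = 39^{2} = 1521$)
$t{\left(-22,21 \right)} + J = 2 \left(-22\right) + 1521 = -44 + 1521 = 1477$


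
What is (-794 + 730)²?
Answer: 4096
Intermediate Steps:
(-794 + 730)² = (-64)² = 4096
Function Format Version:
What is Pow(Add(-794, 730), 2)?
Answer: 4096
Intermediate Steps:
Pow(Add(-794, 730), 2) = Pow(-64, 2) = 4096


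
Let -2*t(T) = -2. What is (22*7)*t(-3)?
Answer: 154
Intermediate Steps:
t(T) = 1 (t(T) = -½*(-2) = 1)
(22*7)*t(-3) = (22*7)*1 = 154*1 = 154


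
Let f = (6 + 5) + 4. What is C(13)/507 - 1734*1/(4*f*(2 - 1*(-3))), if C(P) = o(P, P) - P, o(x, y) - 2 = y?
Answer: -146423/25350 ≈ -5.7761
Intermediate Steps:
f = 15 (f = 11 + 4 = 15)
o(x, y) = 2 + y
C(P) = 2 (C(P) = (2 + P) - P = 2)
C(13)/507 - 1734*1/(4*f*(2 - 1*(-3))) = 2/507 - 1734*1/(60*(2 - 1*(-3))) = 2*(1/507) - 1734*1/(60*(2 + 3)) = 2/507 - 1734/((5*4)*15) = 2/507 - 1734/(20*15) = 2/507 - 1734/300 = 2/507 - 1734*1/300 = 2/507 - 289/50 = -146423/25350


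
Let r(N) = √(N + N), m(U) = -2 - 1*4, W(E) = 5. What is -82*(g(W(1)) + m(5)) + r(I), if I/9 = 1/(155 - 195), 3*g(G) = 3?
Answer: 410 + 3*I*√5/10 ≈ 410.0 + 0.67082*I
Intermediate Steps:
m(U) = -6 (m(U) = -2 - 4 = -6)
g(G) = 1 (g(G) = (⅓)*3 = 1)
I = -9/40 (I = 9/(155 - 195) = 9/(-40) = 9*(-1/40) = -9/40 ≈ -0.22500)
r(N) = √2*√N (r(N) = √(2*N) = √2*√N)
-82*(g(W(1)) + m(5)) + r(I) = -82*(1 - 6) + √2*√(-9/40) = -82*(-5) + √2*(3*I*√10/20) = 410 + 3*I*√5/10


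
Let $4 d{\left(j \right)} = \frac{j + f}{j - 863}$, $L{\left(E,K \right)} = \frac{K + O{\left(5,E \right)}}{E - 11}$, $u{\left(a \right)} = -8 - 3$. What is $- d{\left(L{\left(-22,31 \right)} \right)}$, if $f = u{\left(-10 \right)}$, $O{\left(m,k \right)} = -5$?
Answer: $- \frac{389}{114020} \approx -0.0034117$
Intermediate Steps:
$u{\left(a \right)} = -11$ ($u{\left(a \right)} = -8 - 3 = -11$)
$f = -11$
$L{\left(E,K \right)} = \frac{-5 + K}{-11 + E}$ ($L{\left(E,K \right)} = \frac{K - 5}{E - 11} = \frac{-5 + K}{-11 + E}$)
$d{\left(j \right)} = \frac{-11 + j}{4 \left(-863 + j\right)}$ ($d{\left(j \right)} = \frac{\left(j - 11\right) \frac{1}{j - 863}}{4} = \frac{\left(-11 + j\right) \frac{1}{-863 + j}}{4} = \frac{\frac{1}{-863 + j} \left(-11 + j\right)}{4} = \frac{-11 + j}{4 \left(-863 + j\right)}$)
$- d{\left(L{\left(-22,31 \right)} \right)} = - \frac{-11 + \frac{-5 + 31}{-11 - 22}}{4 \left(-863 + \frac{-5 + 31}{-11 - 22}\right)} = - \frac{-11 + \frac{1}{-33} \cdot 26}{4 \left(-863 + \frac{1}{-33} \cdot 26\right)} = - \frac{-11 - \frac{26}{33}}{4 \left(-863 - \frac{26}{33}\right)} = - \frac{-389}{4 \left(- \frac{28505}{33}\right) 33} = - \frac{\left(-33\right) \left(-389\right)}{4 \cdot 28505 \cdot 33} = \left(-1\right) \frac{389}{114020} = - \frac{389}{114020}$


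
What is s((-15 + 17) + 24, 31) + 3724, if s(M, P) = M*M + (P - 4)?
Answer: 4427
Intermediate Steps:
s(M, P) = -4 + P + M² (s(M, P) = M² + (-4 + P) = -4 + P + M²)
s((-15 + 17) + 24, 31) + 3724 = (-4 + 31 + ((-15 + 17) + 24)²) + 3724 = (-4 + 31 + (2 + 24)²) + 3724 = (-4 + 31 + 26²) + 3724 = (-4 + 31 + 676) + 3724 = 703 + 3724 = 4427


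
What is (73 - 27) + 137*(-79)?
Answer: -10777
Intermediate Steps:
(73 - 27) + 137*(-79) = 46 - 10823 = -10777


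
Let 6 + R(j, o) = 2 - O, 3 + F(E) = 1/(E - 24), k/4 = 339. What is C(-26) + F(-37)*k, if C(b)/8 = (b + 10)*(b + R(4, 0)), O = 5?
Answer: 23776/61 ≈ 389.77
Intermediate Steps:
k = 1356 (k = 4*339 = 1356)
F(E) = -3 + 1/(-24 + E) (F(E) = -3 + 1/(E - 24) = -3 + 1/(-24 + E))
R(j, o) = -9 (R(j, o) = -6 + (2 - 1*5) = -6 + (2 - 5) = -6 - 3 = -9)
C(b) = 8*(-9 + b)*(10 + b) (C(b) = 8*((b + 10)*(b - 9)) = 8*((10 + b)*(-9 + b)) = 8*((-9 + b)*(10 + b)) = 8*(-9 + b)*(10 + b))
C(-26) + F(-37)*k = (-720 + 8*(-26) + 8*(-26)²) + ((73 - 3*(-37))/(-24 - 37))*1356 = (-720 - 208 + 8*676) + ((73 + 111)/(-61))*1356 = (-720 - 208 + 5408) - 1/61*184*1356 = 4480 - 184/61*1356 = 4480 - 249504/61 = 23776/61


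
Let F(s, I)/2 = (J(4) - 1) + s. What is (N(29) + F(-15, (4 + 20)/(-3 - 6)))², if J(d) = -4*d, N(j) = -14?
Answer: 6084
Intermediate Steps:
F(s, I) = -34 + 2*s (F(s, I) = 2*((-4*4 - 1) + s) = 2*((-16 - 1) + s) = 2*(-17 + s) = -34 + 2*s)
(N(29) + F(-15, (4 + 20)/(-3 - 6)))² = (-14 + (-34 + 2*(-15)))² = (-14 + (-34 - 30))² = (-14 - 64)² = (-78)² = 6084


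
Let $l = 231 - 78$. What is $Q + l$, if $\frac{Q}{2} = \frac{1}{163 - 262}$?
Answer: $\frac{15145}{99} \approx 152.98$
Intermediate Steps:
$Q = - \frac{2}{99}$ ($Q = \frac{2}{163 - 262} = \frac{2}{-99} = 2 \left(- \frac{1}{99}\right) = - \frac{2}{99} \approx -0.020202$)
$l = 153$
$Q + l = - \frac{2}{99} + 153 = \frac{15145}{99}$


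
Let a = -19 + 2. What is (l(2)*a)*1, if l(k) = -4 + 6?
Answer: -34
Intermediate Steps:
l(k) = 2
a = -17
(l(2)*a)*1 = (2*(-17))*1 = -34*1 = -34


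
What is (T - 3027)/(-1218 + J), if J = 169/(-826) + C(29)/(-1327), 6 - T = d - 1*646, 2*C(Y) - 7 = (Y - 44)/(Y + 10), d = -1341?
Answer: 14733803084/17358630005 ≈ 0.84879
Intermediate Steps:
C(Y) = 7/2 + (-44 + Y)/(2*(10 + Y)) (C(Y) = 7/2 + ((Y - 44)/(Y + 10))/2 = 7/2 + ((-44 + Y)/(10 + Y))/2 = 7/2 + (-44 + Y)/(2*(10 + Y)))
T = 1993 (T = 6 - (-1341 - 1*646) = 6 - (-1341 - 646) = 6 - 1*(-1987) = 6 + 1987 = 1993)
J = -2950937/14249326 (J = 169/(-826) + ((13 + 4*29)/(10 + 29))/(-1327) = 169*(-1/826) + ((13 + 116)/39)*(-1/1327) = -169/826 + ((1/39)*129)*(-1/1327) = -169/826 + (43/13)*(-1/1327) = -169/826 - 43/17251 = -2950937/14249326 ≈ -0.20709)
(T - 3027)/(-1218 + J) = (1993 - 3027)/(-1218 - 2950937/14249326) = -1034/(-17358630005/14249326) = -1034*(-14249326/17358630005) = 14733803084/17358630005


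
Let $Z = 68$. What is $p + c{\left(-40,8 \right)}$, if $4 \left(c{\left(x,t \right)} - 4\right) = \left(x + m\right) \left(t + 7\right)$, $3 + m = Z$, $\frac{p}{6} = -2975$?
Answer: $- \frac{71009}{4} \approx -17752.0$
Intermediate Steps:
$p = -17850$ ($p = 6 \left(-2975\right) = -17850$)
$m = 65$ ($m = -3 + 68 = 65$)
$c{\left(x,t \right)} = 4 + \frac{\left(7 + t\right) \left(65 + x\right)}{4}$ ($c{\left(x,t \right)} = 4 + \frac{\left(x + 65\right) \left(t + 7\right)}{4} = 4 + \frac{\left(65 + x\right) \left(7 + t\right)}{4} = 4 + \frac{\left(7 + t\right) \left(65 + x\right)}{4}$)
$p + c{\left(-40,8 \right)} = -17850 + \left(\frac{471}{4} + \frac{7}{4} \left(-40\right) + \frac{65}{4} \cdot 8 + \frac{1}{4} \cdot 8 \left(-40\right)\right) = -17850 + \left(\frac{471}{4} - 70 + 130 - 80\right) = -17850 + \frac{391}{4} = - \frac{71009}{4}$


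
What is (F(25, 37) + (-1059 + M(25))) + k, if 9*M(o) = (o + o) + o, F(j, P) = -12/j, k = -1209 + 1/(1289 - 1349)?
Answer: -678049/300 ≈ -2260.2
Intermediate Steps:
k = -72541/60 (k = -1209 + 1/(-60) = -1209 - 1/60 = -72541/60 ≈ -1209.0)
M(o) = o/3 (M(o) = ((o + o) + o)/9 = (2*o + o)/9 = (3*o)/9 = o/3)
(F(25, 37) + (-1059 + M(25))) + k = (-12/25 + (-1059 + (⅓)*25)) - 72541/60 = (-12*1/25 + (-1059 + 25/3)) - 72541/60 = (-12/25 - 3152/3) - 72541/60 = -78836/75 - 72541/60 = -678049/300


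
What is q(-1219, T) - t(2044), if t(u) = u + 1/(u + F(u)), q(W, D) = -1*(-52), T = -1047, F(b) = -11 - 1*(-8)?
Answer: -4065673/2041 ≈ -1992.0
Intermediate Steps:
F(b) = -3 (F(b) = -11 + 8 = -3)
q(W, D) = 52
t(u) = u + 1/(-3 + u) (t(u) = u + 1/(u - 3) = u + 1/(-3 + u))
q(-1219, T) - t(2044) = 52 - (1 + 2044**2 - 3*2044)/(-3 + 2044) = 52 - (1 + 4177936 - 6132)/2041 = 52 - 4171805/2041 = -4065673/2041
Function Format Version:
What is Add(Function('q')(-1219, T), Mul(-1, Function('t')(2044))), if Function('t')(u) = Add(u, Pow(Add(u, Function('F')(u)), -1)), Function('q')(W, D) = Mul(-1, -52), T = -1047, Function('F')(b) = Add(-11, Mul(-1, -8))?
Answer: Rational(-4065673, 2041) ≈ -1992.0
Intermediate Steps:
Function('F')(b) = -3 (Function('F')(b) = Add(-11, 8) = -3)
Function('q')(W, D) = 52
Function('t')(u) = Add(u, Pow(Add(-3, u), -1)) (Function('t')(u) = Add(u, Pow(Add(u, -3), -1)) = Add(u, Pow(Add(-3, u), -1)))
Add(Function('q')(-1219, T), Mul(-1, Function('t')(2044))) = Add(52, Mul(-1, Mul(Pow(Add(-3, 2044), -1), Add(1, Pow(2044, 2), Mul(-3, 2044))))) = Add(52, Mul(-1, Mul(Pow(2041, -1), Add(1, 4177936, -6132)))) = Add(52, Mul(-1, Mul(Rational(1, 2041), 4171805))) = Add(52, Mul(-1, Rational(4171805, 2041))) = Add(52, Rational(-4171805, 2041)) = Rational(-4065673, 2041)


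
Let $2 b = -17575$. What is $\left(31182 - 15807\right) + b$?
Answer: $\frac{13175}{2} \approx 6587.5$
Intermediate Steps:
$b = - \frac{17575}{2}$ ($b = \frac{1}{2} \left(-17575\right) = - \frac{17575}{2} \approx -8787.5$)
$\left(31182 - 15807\right) + b = \left(31182 - 15807\right) - \frac{17575}{2} = 15375 - \frac{17575}{2} = \frac{13175}{2}$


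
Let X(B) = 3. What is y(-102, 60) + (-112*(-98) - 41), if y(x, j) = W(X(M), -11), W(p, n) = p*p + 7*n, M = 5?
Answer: 10867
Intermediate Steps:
W(p, n) = p² + 7*n
y(x, j) = -68 (y(x, j) = 3² + 7*(-11) = 9 - 77 = -68)
y(-102, 60) + (-112*(-98) - 41) = -68 + (-112*(-98) - 41) = -68 + (10976 - 41) = -68 + 10935 = 10867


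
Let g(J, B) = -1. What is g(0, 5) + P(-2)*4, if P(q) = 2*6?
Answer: 47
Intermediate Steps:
P(q) = 12
g(0, 5) + P(-2)*4 = -1 + 12*4 = -1 + 48 = 47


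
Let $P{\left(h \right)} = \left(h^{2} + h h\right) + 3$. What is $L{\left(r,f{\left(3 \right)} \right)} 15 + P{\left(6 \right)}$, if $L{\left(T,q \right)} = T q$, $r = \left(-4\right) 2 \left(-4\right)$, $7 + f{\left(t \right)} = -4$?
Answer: $-5205$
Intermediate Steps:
$f{\left(t \right)} = -11$ ($f{\left(t \right)} = -7 - 4 = -11$)
$P{\left(h \right)} = 3 + 2 h^{2}$ ($P{\left(h \right)} = \left(h^{2} + h^{2}\right) + 3 = 2 h^{2} + 3 = 3 + 2 h^{2}$)
$r = 32$ ($r = \left(-8\right) \left(-4\right) = 32$)
$L{\left(r,f{\left(3 \right)} \right)} 15 + P{\left(6 \right)} = 32 \left(-11\right) 15 + \left(3 + 2 \cdot 6^{2}\right) = \left(-352\right) 15 + \left(3 + 2 \cdot 36\right) = -5280 + \left(3 + 72\right) = -5280 + 75 = -5205$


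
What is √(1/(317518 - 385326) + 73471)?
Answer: √21113383600946/16952 ≈ 271.06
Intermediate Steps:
√(1/(317518 - 385326) + 73471) = √(1/(-67808) + 73471) = √(-1/67808 + 73471) = √(4981921567/67808) = √21113383600946/16952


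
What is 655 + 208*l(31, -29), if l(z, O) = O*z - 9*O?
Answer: -132049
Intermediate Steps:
l(z, O) = -9*O + O*z
655 + 208*l(31, -29) = 655 + 208*(-29*(-9 + 31)) = 655 + 208*(-29*22) = 655 + 208*(-638) = 655 - 132704 = -132049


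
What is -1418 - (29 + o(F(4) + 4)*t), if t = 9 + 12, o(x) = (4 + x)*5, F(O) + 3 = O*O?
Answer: -3652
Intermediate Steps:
F(O) = -3 + O**2 (F(O) = -3 + O*O = -3 + O**2)
o(x) = 20 + 5*x
t = 21
-1418 - (29 + o(F(4) + 4)*t) = -1418 - (29 + (20 + 5*((-3 + 4**2) + 4))*21) = -1418 - (29 + (20 + 5*((-3 + 16) + 4))*21) = -1418 - (29 + (20 + 5*(13 + 4))*21) = -1418 - (29 + (20 + 5*17)*21) = -1418 - (29 + (20 + 85)*21) = -1418 - (29 + 105*21) = -1418 - (29 + 2205) = -1418 - 1*2234 = -1418 - 2234 = -3652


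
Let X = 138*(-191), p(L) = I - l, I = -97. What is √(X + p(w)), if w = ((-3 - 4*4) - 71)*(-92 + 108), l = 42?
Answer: I*√26497 ≈ 162.78*I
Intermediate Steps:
w = -1440 (w = ((-3 - 16) - 71)*16 = (-19 - 71)*16 = -90*16 = -1440)
p(L) = -139 (p(L) = -97 - 1*42 = -97 - 42 = -139)
X = -26358
√(X + p(w)) = √(-26358 - 139) = √(-26497) = I*√26497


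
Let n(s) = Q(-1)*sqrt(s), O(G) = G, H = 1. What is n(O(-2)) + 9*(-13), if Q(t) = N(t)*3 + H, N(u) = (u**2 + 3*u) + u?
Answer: -117 - 8*I*sqrt(2) ≈ -117.0 - 11.314*I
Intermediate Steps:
N(u) = u**2 + 4*u
Q(t) = 1 + 3*t*(4 + t) (Q(t) = (t*(4 + t))*3 + 1 = 3*t*(4 + t) + 1 = 1 + 3*t*(4 + t))
n(s) = -8*sqrt(s) (n(s) = (1 + 3*(-1)*(4 - 1))*sqrt(s) = (1 + 3*(-1)*3)*sqrt(s) = (1 - 9)*sqrt(s) = -8*sqrt(s))
n(O(-2)) + 9*(-13) = -8*I*sqrt(2) + 9*(-13) = -8*I*sqrt(2) - 117 = -117 - 8*I*sqrt(2)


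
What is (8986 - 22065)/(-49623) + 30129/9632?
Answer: 231581185/68281248 ≈ 3.3916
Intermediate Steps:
(8986 - 22065)/(-49623) + 30129/9632 = -13079*(-1/49623) + 30129*(1/9632) = 13079/49623 + 30129/9632 = 231581185/68281248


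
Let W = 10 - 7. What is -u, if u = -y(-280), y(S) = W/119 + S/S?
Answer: 122/119 ≈ 1.0252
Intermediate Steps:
W = 3
y(S) = 122/119 (y(S) = 3/119 + S/S = 3*(1/119) + 1 = 3/119 + 1 = 122/119)
u = -122/119 (u = -1*122/119 = -122/119 ≈ -1.0252)
-u = -1*(-122/119) = 122/119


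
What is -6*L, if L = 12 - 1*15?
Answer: 18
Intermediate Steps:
L = -3 (L = 12 - 15 = -3)
-6*L = -6*(-3) = 18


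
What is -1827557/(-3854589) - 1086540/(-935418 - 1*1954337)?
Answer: 1893871422119/2227763567139 ≈ 0.85012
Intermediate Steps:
-1827557/(-3854589) - 1086540/(-935418 - 1*1954337) = -1827557*(-1/3854589) - 1086540/(-935418 - 1954337) = 1827557/3854589 - 1086540/(-2889755) = 1827557/3854589 - 1086540*(-1/2889755) = 1827557/3854589 + 217308/577951 = 1893871422119/2227763567139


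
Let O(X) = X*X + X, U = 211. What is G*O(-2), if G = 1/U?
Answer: 2/211 ≈ 0.0094787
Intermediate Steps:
O(X) = X + X**2 (O(X) = X**2 + X = X + X**2)
G = 1/211 ≈ 0.0047393
G*O(-2) = (-2*(1 - 2))/211 = (-2*(-1))/211 = (1/211)*2 = 2/211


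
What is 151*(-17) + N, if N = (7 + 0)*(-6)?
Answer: -2609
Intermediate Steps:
N = -42 (N = 7*(-6) = -42)
151*(-17) + N = 151*(-17) - 42 = -2567 - 42 = -2609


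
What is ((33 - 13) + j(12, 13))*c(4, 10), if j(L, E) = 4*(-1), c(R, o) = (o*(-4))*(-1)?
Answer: 640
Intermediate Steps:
c(R, o) = 4*o (c(R, o) = -4*o*(-1) = 4*o)
j(L, E) = -4
((33 - 13) + j(12, 13))*c(4, 10) = ((33 - 13) - 4)*(4*10) = (20 - 4)*40 = 16*40 = 640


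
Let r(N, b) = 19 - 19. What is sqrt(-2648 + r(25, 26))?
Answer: 2*I*sqrt(662) ≈ 51.459*I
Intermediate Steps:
r(N, b) = 0
sqrt(-2648 + r(25, 26)) = sqrt(-2648 + 0) = sqrt(-2648) = 2*I*sqrt(662)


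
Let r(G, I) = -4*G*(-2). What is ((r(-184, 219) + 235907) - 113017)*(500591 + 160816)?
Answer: 80306715126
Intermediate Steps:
r(G, I) = 8*G
((r(-184, 219) + 235907) - 113017)*(500591 + 160816) = ((8*(-184) + 235907) - 113017)*(500591 + 160816) = ((-1472 + 235907) - 113017)*661407 = (234435 - 113017)*661407 = 121418*661407 = 80306715126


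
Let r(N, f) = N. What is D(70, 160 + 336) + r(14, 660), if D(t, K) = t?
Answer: 84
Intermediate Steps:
D(70, 160 + 336) + r(14, 660) = 70 + 14 = 84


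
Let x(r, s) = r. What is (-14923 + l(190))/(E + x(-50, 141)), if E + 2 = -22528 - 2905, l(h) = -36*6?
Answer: 15139/25485 ≈ 0.59404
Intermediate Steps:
l(h) = -216
E = -25435 (E = -2 + (-22528 - 2905) = -2 - 25433 = -25435)
(-14923 + l(190))/(E + x(-50, 141)) = (-14923 - 216)/(-25435 - 50) = -15139/(-25485) = -15139*(-1/25485) = 15139/25485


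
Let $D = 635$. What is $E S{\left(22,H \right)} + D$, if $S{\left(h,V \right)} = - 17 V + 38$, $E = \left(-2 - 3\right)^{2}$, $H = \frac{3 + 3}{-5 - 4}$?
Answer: $\frac{5605}{3} \approx 1868.3$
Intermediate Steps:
$H = - \frac{2}{3}$ ($H = \frac{1}{-9} \cdot 6 = \left(- \frac{1}{9}\right) 6 = - \frac{2}{3} \approx -0.66667$)
$E = 25$ ($E = \left(-5\right)^{2} = 25$)
$S{\left(h,V \right)} = 38 - 17 V$
$E S{\left(22,H \right)} + D = 25 \left(38 - - \frac{34}{3}\right) + 635 = 25 \left(38 + \frac{34}{3}\right) + 635 = 25 \cdot \frac{148}{3} + 635 = \frac{3700}{3} + 635 = \frac{5605}{3}$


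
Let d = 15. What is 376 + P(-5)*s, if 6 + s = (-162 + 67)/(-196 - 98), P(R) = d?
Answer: 28503/98 ≈ 290.85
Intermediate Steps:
P(R) = 15
s = -1669/294 (s = -6 + (-162 + 67)/(-196 - 98) = -6 - 95/(-294) = -6 - 95*(-1/294) = -6 + 95/294 = -1669/294 ≈ -5.6769)
376 + P(-5)*s = 376 + 15*(-1669/294) = 376 - 8345/98 = 28503/98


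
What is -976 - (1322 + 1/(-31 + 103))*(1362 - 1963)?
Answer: 57135913/72 ≈ 7.9355e+5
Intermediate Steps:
-976 - (1322 + 1/(-31 + 103))*(1362 - 1963) = -976 - (1322 + 1/72)*(-601) = -976 - 95185*(-601)/72 = -976 - 1*(-57206185/72) = -976 + 57206185/72 = 57135913/72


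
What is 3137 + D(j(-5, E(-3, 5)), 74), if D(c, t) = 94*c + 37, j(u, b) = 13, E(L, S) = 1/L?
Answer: 4396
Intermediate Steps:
D(c, t) = 37 + 94*c
3137 + D(j(-5, E(-3, 5)), 74) = 3137 + (37 + 94*13) = 3137 + (37 + 1222) = 3137 + 1259 = 4396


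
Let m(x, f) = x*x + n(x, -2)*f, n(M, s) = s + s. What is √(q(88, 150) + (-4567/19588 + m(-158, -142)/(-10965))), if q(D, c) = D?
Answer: √985349521780623345/107391210 ≈ 9.2433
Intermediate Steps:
n(M, s) = 2*s
m(x, f) = x² - 4*f (m(x, f) = x*x + (2*(-2))*f = x² - 4*f)
√(q(88, 150) + (-4567/19588 + m(-158, -142)/(-10965))) = √(88 + (-4567/19588 + ((-158)² - 4*(-142))/(-10965))) = √(88 + (-4567*1/19588 + (24964 + 568)*(-1/10965))) = √(88 + (-4567/19588 + 25532*(-1/10965))) = √(88 + (-4567/19588 - 25532/10965)) = √(88 - 550197971/214782420) = √(18350654989/214782420) = √985349521780623345/107391210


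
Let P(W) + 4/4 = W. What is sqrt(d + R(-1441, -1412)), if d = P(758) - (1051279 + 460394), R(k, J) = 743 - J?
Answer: I*sqrt(1508761) ≈ 1228.3*I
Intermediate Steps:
P(W) = -1 + W
d = -1510916 (d = (-1 + 758) - (1051279 + 460394) = 757 - 1*1511673 = 757 - 1511673 = -1510916)
sqrt(d + R(-1441, -1412)) = sqrt(-1510916 + (743 - 1*(-1412))) = sqrt(-1510916 + (743 + 1412)) = sqrt(-1510916 + 2155) = sqrt(-1508761) = I*sqrt(1508761)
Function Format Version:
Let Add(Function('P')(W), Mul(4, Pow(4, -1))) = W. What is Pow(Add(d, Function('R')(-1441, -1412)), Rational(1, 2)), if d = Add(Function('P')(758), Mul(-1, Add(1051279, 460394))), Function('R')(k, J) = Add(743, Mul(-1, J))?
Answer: Mul(I, Pow(1508761, Rational(1, 2))) ≈ Mul(1228.3, I)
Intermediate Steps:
Function('P')(W) = Add(-1, W)
d = -1510916 (d = Add(Add(-1, 758), Mul(-1, Add(1051279, 460394))) = Add(757, Mul(-1, 1511673)) = Add(757, -1511673) = -1510916)
Pow(Add(d, Function('R')(-1441, -1412)), Rational(1, 2)) = Pow(Add(-1510916, Add(743, Mul(-1, -1412))), Rational(1, 2)) = Pow(Add(-1510916, Add(743, 1412)), Rational(1, 2)) = Pow(Add(-1510916, 2155), Rational(1, 2)) = Pow(-1508761, Rational(1, 2)) = Mul(I, Pow(1508761, Rational(1, 2)))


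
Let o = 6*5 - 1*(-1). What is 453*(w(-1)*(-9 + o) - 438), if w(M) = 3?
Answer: -168516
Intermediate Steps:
o = 31 (o = 30 + 1 = 31)
453*(w(-1)*(-9 + o) - 438) = 453*(3*(-9 + 31) - 438) = 453*(3*22 - 438) = 453*(66 - 438) = 453*(-372) = -168516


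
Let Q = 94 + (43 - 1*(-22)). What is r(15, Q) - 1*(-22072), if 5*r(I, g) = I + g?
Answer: 110534/5 ≈ 22107.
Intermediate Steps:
Q = 159 (Q = 94 + (43 + 22) = 94 + 65 = 159)
r(I, g) = I/5 + g/5 (r(I, g) = (I + g)/5 = I/5 + g/5)
r(15, Q) - 1*(-22072) = ((⅕)*15 + (⅕)*159) - 1*(-22072) = (3 + 159/5) + 22072 = 174/5 + 22072 = 110534/5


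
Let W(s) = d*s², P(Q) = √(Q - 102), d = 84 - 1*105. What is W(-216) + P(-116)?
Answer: -979776 + I*√218 ≈ -9.7978e+5 + 14.765*I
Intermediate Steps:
d = -21 (d = 84 - 105 = -21)
P(Q) = √(-102 + Q)
W(s) = -21*s²
W(-216) + P(-116) = -21*(-216)² + √(-102 - 116) = -21*46656 + √(-218) = -979776 + I*√218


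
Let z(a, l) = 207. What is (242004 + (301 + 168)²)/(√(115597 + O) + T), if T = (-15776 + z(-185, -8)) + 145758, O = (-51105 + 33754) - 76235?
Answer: 12028552277/3389830742 - 92393*√22011/3389830742 ≈ 3.5444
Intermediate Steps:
O = -93586 (O = -17351 - 76235 = -93586)
T = 130189 (T = (-15776 + 207) + 145758 = -15569 + 145758 = 130189)
(242004 + (301 + 168)²)/(√(115597 + O) + T) = (242004 + (301 + 168)²)/(√(115597 - 93586) + 130189) = (242004 + 469²)/(√22011 + 130189) = (242004 + 219961)/(130189 + √22011) = 461965/(130189 + √22011)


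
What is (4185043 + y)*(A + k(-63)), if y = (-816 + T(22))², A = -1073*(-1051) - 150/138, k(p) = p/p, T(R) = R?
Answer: 124902098128333/23 ≈ 5.4305e+12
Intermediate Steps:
k(p) = 1
A = 25937604/23 (A = 1127723 - 150*1/138 = 1127723 - 25/23 = 25937604/23 ≈ 1.1277e+6)
y = 630436 (y = (-816 + 22)² = (-794)² = 630436)
(4185043 + y)*(A + k(-63)) = (4185043 + 630436)*(25937604/23 + 1) = 4815479*(25937627/23) = 124902098128333/23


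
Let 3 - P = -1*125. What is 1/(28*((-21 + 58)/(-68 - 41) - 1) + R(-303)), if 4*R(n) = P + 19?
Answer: -436/329 ≈ -1.3252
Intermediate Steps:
P = 128 (P = 3 - (-1)*125 = 3 - 1*(-125) = 3 + 125 = 128)
R(n) = 147/4 (R(n) = (128 + 19)/4 = (¼)*147 = 147/4)
1/(28*((-21 + 58)/(-68 - 41) - 1) + R(-303)) = 1/(28*((-21 + 58)/(-68 - 41) - 1) + 147/4) = 1/(28*(37/(-109) - 1) + 147/4) = 1/(28*(37*(-1/109) - 1) + 147/4) = 1/(28*(-37/109 - 1) + 147/4) = 1/(28*(-146/109) + 147/4) = 1/(-4088/109 + 147/4) = 1/(-329/436) = -436/329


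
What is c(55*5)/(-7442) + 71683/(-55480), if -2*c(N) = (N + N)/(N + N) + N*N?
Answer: 782200177/206441080 ≈ 3.7890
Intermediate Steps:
c(N) = -½ - N²/2 (c(N) = -((N + N)/(N + N) + N*N)/2 = -((2*N)/((2*N)) + N²)/2 = -((2*N)*(1/(2*N)) + N²)/2 = -(1 + N²)/2 = -½ - N²/2)
c(55*5)/(-7442) + 71683/(-55480) = (-½ - (55*5)²/2)/(-7442) + 71683/(-55480) = (-½ - ½*275²)*(-1/7442) + 71683*(-1/55480) = (-½ - ½*75625)*(-1/7442) - 71683/55480 = (-½ - 75625/2)*(-1/7442) - 71683/55480 = -37813*(-1/7442) - 71683/55480 = 37813/7442 - 71683/55480 = 782200177/206441080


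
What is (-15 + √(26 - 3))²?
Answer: (15 - √23)² ≈ 104.13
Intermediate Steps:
(-15 + √(26 - 3))² = (-15 + √23)²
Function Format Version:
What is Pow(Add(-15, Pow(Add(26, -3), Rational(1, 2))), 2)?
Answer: Pow(Add(15, Mul(-1, Pow(23, Rational(1, 2)))), 2) ≈ 104.13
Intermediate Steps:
Pow(Add(-15, Pow(Add(26, -3), Rational(1, 2))), 2) = Pow(Add(-15, Pow(23, Rational(1, 2))), 2)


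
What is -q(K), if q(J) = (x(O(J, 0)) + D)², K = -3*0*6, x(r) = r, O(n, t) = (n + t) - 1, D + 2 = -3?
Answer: -36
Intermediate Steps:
D = -5 (D = -2 - 3 = -5)
O(n, t) = -1 + n + t
K = 0 (K = 0*6 = 0)
q(J) = (-6 + J)² (q(J) = ((-1 + J + 0) - 5)² = ((-1 + J) - 5)² = (-6 + J)²)
-q(K) = -(-6 + 0)² = -1*(-6)² = -1*36 = -36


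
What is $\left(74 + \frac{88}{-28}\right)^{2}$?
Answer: $\frac{246016}{49} \approx 5020.7$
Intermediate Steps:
$\left(74 + \frac{88}{-28}\right)^{2} = \left(74 + 88 \left(- \frac{1}{28}\right)\right)^{2} = \left(74 - \frac{22}{7}\right)^{2} = \left(\frac{496}{7}\right)^{2} = \frac{246016}{49}$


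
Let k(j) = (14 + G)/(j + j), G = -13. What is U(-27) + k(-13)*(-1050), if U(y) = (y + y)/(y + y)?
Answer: 538/13 ≈ 41.385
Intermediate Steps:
U(y) = 1 (U(y) = (2*y)/((2*y)) = (2*y)*(1/(2*y)) = 1)
k(j) = 1/(2*j) (k(j) = (14 - 13)/(j + j) = 1/(2*j))
U(-27) + k(-13)*(-1050) = 1 + ((½)/(-13))*(-1050) = 1 + ((½)*(-1/13))*(-1050) = 1 - 1/26*(-1050) = 1 + 525/13 = 538/13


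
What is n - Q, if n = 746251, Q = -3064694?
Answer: 3810945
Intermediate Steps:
n - Q = 746251 - 1*(-3064694) = 746251 + 3064694 = 3810945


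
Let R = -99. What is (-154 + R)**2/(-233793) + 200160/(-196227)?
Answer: -6595144547/5097388779 ≈ -1.2938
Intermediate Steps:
(-154 + R)**2/(-233793) + 200160/(-196227) = (-154 - 99)**2/(-233793) + 200160/(-196227) = (-253)**2*(-1/233793) + 200160*(-1/196227) = 64009*(-1/233793) - 22240/21803 = -64009/233793 - 22240/21803 = -6595144547/5097388779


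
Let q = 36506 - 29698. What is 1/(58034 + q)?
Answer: 1/64842 ≈ 1.5422e-5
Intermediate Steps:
q = 6808
1/(58034 + q) = 1/(58034 + 6808) = 1/64842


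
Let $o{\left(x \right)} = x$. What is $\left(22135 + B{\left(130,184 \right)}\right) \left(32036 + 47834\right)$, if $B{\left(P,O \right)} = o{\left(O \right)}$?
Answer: $1782618530$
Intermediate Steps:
$B{\left(P,O \right)} = O$
$\left(22135 + B{\left(130,184 \right)}\right) \left(32036 + 47834\right) = \left(22135 + 184\right) \left(32036 + 47834\right) = 22319 \cdot 79870 = 1782618530$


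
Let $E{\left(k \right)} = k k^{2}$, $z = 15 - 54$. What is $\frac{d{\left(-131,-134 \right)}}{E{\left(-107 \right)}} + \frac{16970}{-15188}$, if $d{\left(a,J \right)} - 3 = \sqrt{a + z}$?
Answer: $- \frac{10394512637}{9302976542} - \frac{i \sqrt{170}}{1225043} \approx -1.1173 - 1.0643 \cdot 10^{-5} i$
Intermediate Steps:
$z = -39$
$E{\left(k \right)} = k^{3}$
$d{\left(a,J \right)} = 3 + \sqrt{-39 + a}$ ($d{\left(a,J \right)} = 3 + \sqrt{a - 39} = 3 + \sqrt{-39 + a}$)
$\frac{d{\left(-131,-134 \right)}}{E{\left(-107 \right)}} + \frac{16970}{-15188} = \frac{3 + \sqrt{-39 - 131}}{\left(-107\right)^{3}} + \frac{16970}{-15188} = \frac{3 + \sqrt{-170}}{-1225043} + 16970 \left(- \frac{1}{15188}\right) = \left(3 + i \sqrt{170}\right) \left(- \frac{1}{1225043}\right) - \frac{8485}{7594} = \left(- \frac{3}{1225043} - \frac{i \sqrt{170}}{1225043}\right) - \frac{8485}{7594} = - \frac{10394512637}{9302976542} - \frac{i \sqrt{170}}{1225043}$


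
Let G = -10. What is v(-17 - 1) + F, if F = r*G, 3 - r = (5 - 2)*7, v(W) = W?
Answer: 162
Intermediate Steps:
r = -18 (r = 3 - (5 - 2)*7 = 3 - 3*7 = 3 - 1*21 = 3 - 21 = -18)
F = 180 (F = -18*(-10) = 180)
v(-17 - 1) + F = (-17 - 1) + 180 = -18 + 180 = 162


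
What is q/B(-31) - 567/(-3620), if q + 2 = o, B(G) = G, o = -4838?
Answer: 17538377/112220 ≈ 156.29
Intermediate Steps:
q = -4840 (q = -2 - 4838 = -4840)
q/B(-31) - 567/(-3620) = -4840/(-31) - 567/(-3620) = -4840*(-1/31) - 567*(-1/3620) = 4840/31 + 567/3620 = 17538377/112220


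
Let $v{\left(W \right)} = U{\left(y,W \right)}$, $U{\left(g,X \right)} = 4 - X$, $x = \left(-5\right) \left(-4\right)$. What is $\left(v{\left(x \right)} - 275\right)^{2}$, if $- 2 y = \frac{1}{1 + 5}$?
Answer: $84681$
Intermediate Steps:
$x = 20$
$y = - \frac{1}{12}$ ($y = - \frac{1}{2 \left(1 + 5\right)} = - \frac{1}{2 \cdot 6} = \left(- \frac{1}{2}\right) \frac{1}{6} = - \frac{1}{12} \approx -0.083333$)
$v{\left(W \right)} = 4 - W$
$\left(v{\left(x \right)} - 275\right)^{2} = \left(\left(4 - 20\right) - 275\right)^{2} = \left(-16 - 275\right)^{2} = \left(-291\right)^{2} = 84681$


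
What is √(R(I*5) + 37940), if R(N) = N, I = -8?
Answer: 10*√379 ≈ 194.68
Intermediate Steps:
√(R(I*5) + 37940) = √(-8*5 + 37940) = √(-40 + 37940) = √37900 = 10*√379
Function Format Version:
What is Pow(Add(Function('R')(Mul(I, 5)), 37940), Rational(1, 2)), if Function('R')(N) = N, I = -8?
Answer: Mul(10, Pow(379, Rational(1, 2))) ≈ 194.68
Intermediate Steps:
Pow(Add(Function('R')(Mul(I, 5)), 37940), Rational(1, 2)) = Pow(Add(Mul(-8, 5), 37940), Rational(1, 2)) = Pow(Add(-40, 37940), Rational(1, 2)) = Pow(37900, Rational(1, 2)) = Mul(10, Pow(379, Rational(1, 2)))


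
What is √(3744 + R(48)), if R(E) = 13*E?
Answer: 4*√273 ≈ 66.091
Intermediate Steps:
√(3744 + R(48)) = √(3744 + 13*48) = √(3744 + 624) = √4368 = 4*√273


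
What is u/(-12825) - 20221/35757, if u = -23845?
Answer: 693908/536355 ≈ 1.2937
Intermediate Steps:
u/(-12825) - 20221/35757 = -23845/(-12825) - 20221/35757 = -23845*(-1/12825) - 20221*1/35757 = 251/135 - 20221/35757 = 693908/536355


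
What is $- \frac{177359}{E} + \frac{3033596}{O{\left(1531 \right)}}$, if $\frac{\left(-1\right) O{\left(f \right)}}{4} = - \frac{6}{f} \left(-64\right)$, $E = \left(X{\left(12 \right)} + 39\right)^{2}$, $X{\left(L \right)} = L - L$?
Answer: $- \frac{45284992195}{14976} \approx -3.0238 \cdot 10^{6}$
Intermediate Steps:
$X{\left(L \right)} = 0$
$E = 1521$ ($E = \left(0 + 39\right)^{2} = 39^{2} = 1521$)
$O{\left(f \right)} = - \frac{1536}{f}$ ($O{\left(f \right)} = - 4 - \frac{6}{f} \left(-64\right) = - 4 \frac{384}{f} = - \frac{1536}{f}$)
$- \frac{177359}{E} + \frac{3033596}{O{\left(1531 \right)}} = - \frac{177359}{1521} + \frac{3033596}{\left(-1536\right) \frac{1}{1531}} = \left(-177359\right) \frac{1}{1521} + \frac{3033596}{\left(-1536\right) \frac{1}{1531}} = - \frac{13643}{117} + \frac{3033596}{- \frac{1536}{1531}} = - \frac{13643}{117} + 3033596 \left(- \frac{1531}{1536}\right) = - \frac{13643}{117} - \frac{1161108869}{384} = - \frac{45284992195}{14976}$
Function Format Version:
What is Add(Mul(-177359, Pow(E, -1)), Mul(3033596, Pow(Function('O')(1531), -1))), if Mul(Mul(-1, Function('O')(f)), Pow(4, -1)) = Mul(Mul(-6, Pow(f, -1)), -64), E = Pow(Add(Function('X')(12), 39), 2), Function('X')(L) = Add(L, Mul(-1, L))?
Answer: Rational(-45284992195, 14976) ≈ -3.0238e+6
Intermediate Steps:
Function('X')(L) = 0
E = 1521 (E = Pow(Add(0, 39), 2) = Pow(39, 2) = 1521)
Function('O')(f) = Mul(-1536, Pow(f, -1)) (Function('O')(f) = Mul(-4, Mul(Mul(-6, Pow(f, -1)), -64)) = Mul(-4, Mul(384, Pow(f, -1))) = Mul(-1536, Pow(f, -1)))
Add(Mul(-177359, Pow(E, -1)), Mul(3033596, Pow(Function('O')(1531), -1))) = Add(Mul(-177359, Pow(1521, -1)), Mul(3033596, Pow(Mul(-1536, Pow(1531, -1)), -1))) = Add(Mul(-177359, Rational(1, 1521)), Mul(3033596, Pow(Mul(-1536, Rational(1, 1531)), -1))) = Add(Rational(-13643, 117), Mul(3033596, Pow(Rational(-1536, 1531), -1))) = Add(Rational(-13643, 117), Mul(3033596, Rational(-1531, 1536))) = Add(Rational(-13643, 117), Rational(-1161108869, 384)) = Rational(-45284992195, 14976)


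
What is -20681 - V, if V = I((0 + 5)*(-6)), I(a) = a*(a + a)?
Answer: -22481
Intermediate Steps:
I(a) = 2*a**2 (I(a) = a*(2*a) = 2*a**2)
V = 1800 (V = 2*((0 + 5)*(-6))**2 = 2*(5*(-6))**2 = 2*(-30)**2 = 2*900 = 1800)
-20681 - V = -20681 - 1*1800 = -20681 - 1800 = -22481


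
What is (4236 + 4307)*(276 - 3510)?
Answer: -27628062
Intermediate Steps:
(4236 + 4307)*(276 - 3510) = 8543*(-3234) = -27628062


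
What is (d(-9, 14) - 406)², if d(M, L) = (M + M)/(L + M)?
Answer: 4194304/25 ≈ 1.6777e+5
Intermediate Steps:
d(M, L) = 2*M/(L + M) (d(M, L) = (2*M)/(L + M) = 2*M/(L + M))
(d(-9, 14) - 406)² = (2*(-9)/(14 - 9) - 406)² = (2*(-9)/5 - 406)² = (2*(-9)*(⅕) - 406)² = (-18/5 - 406)² = (-2048/5)² = 4194304/25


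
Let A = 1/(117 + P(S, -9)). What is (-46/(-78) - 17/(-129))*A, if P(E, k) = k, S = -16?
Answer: 605/90558 ≈ 0.0066808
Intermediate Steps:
A = 1/108 (A = 1/(117 - 9) = 1/108 ≈ 0.0092593)
(-46/(-78) - 17/(-129))*A = (-46/(-78) - 17/(-129))*(1/108) = (-46*(-1/78) - 17*(-1/129))*(1/108) = (23/39 + 17/129)*(1/108) = (1210/1677)*(1/108) = 605/90558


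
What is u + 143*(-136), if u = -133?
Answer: -19581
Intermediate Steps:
u + 143*(-136) = -133 + 143*(-136) = -133 - 19448 = -19581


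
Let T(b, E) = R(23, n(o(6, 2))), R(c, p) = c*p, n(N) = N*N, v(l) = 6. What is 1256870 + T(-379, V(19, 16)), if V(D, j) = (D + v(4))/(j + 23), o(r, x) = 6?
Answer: 1257698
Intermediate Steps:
n(N) = N²
V(D, j) = (6 + D)/(23 + j) (V(D, j) = (D + 6)/(j + 23) = (6 + D)/(23 + j))
T(b, E) = 828 (T(b, E) = 23*6² = 23*36 = 828)
1256870 + T(-379, V(19, 16)) = 1256870 + 828 = 1257698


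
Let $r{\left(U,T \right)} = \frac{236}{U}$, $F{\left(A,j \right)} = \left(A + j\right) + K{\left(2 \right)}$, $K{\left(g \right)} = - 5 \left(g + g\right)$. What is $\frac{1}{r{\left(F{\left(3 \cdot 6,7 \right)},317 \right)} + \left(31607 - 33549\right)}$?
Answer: $- \frac{5}{9474} \approx -0.00052776$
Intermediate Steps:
$K{\left(g \right)} = - 10 g$ ($K{\left(g \right)} = - 5 \cdot 2 g = - 10 g$)
$F{\left(A,j \right)} = -20 + A + j$ ($F{\left(A,j \right)} = \left(A + j\right) - 20 = -20 + A + j$)
$\frac{1}{r{\left(F{\left(3 \cdot 6,7 \right)},317 \right)} + \left(31607 - 33549\right)} = \frac{1}{\frac{236}{-20 + 3 \cdot 6 + 7} + \left(31607 - 33549\right)} = \frac{1}{\frac{236}{-20 + 18 + 7} + \left(31607 - 33549\right)} = \frac{1}{\frac{236}{5} - 1942} = \frac{1}{- \frac{9474}{5}} = - \frac{5}{9474}$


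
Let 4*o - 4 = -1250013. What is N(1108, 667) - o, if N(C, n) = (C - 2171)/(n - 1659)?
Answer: 310003295/992 ≈ 3.1250e+5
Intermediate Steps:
N(C, n) = (-2171 + C)/(-1659 + n)
o = -1250009/4 (o = 1 + (¼)*(-1250013) = 1 - 1250013/4 = -1250009/4 ≈ -3.1250e+5)
N(1108, 667) - o = (-2171 + 1108)/(-1659 + 667) - 1*(-1250009/4) = -1063/(-992) + 1250009/4 = -1/992*(-1063) + 1250009/4 = 1063/992 + 1250009/4 = 310003295/992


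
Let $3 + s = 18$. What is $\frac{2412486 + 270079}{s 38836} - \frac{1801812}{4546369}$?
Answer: $\frac{2229260558801}{529688359452} \approx 4.2086$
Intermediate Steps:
$s = 15$ ($s = -3 + 18 = 15$)
$\frac{2412486 + 270079}{s 38836} - \frac{1801812}{4546369} = \frac{2412486 + 270079}{15 \cdot 38836} - \frac{1801812}{4546369} = \frac{2682565}{582540} - \frac{1801812}{4546369} = 2682565 \cdot \frac{1}{582540} - \frac{1801812}{4546369} = \frac{536513}{116508} - \frac{1801812}{4546369} = \frac{2229260558801}{529688359452}$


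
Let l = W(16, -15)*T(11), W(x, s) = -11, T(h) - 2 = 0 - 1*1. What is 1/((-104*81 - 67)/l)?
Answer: 11/8491 ≈ 0.0012955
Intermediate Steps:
T(h) = 1 (T(h) = 2 + (0 - 1*1) = 2 + (0 - 1) = 2 - 1 = 1)
l = -11 (l = -11*1 = -11)
1/((-104*81 - 67)/l) = 1/((-104*81 - 67)/(-11)) = 1/((-8424 - 67)*(-1/11)) = 1/(-8491*(-1/11)) = 1/(8491/11) = 11/8491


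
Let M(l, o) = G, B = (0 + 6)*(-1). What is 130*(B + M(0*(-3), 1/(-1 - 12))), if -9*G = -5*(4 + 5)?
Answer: -130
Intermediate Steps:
G = 5 (G = -(-5)*(4 + 5)/9 = -(-5)*9/9 = -1/9*(-45) = 5)
B = -6 (B = 6*(-1) = -6)
M(l, o) = 5
130*(B + M(0*(-3), 1/(-1 - 12))) = 130*(-6 + 5) = 130*(-1) = -130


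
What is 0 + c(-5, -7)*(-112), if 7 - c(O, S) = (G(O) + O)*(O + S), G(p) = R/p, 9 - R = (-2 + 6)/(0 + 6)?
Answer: 8176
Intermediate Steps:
R = 25/3 (R = 9 - (-2 + 6)/(0 + 6) = 9 - 4/6 = 9 - 1*⅔ = 9 - ⅔ = 25/3 ≈ 8.3333)
G(p) = 25/(3*p)
c(O, S) = 7 - (O + S)*(O + 25/(3*O)) (c(O, S) = 7 - (25/(3*O) + O)*(O + S) = 7 - (O + 25/(3*O))*(O + S) = 7 - (O + S)*(O + 25/(3*O)))
0 + c(-5, -7)*(-112) = 0 + (-4/3 - 1*(-5)² - 1*(-5)*(-7) - 25/3*(-7)/(-5))*(-112) = 0 + (-4/3 - 1*25 - 35 - 25/3*(-7)*(-⅕))*(-112) = 0 + (-4/3 - 25 - 35 - 35/3)*(-112) = 0 - 73*(-112) = 0 + 8176 = 8176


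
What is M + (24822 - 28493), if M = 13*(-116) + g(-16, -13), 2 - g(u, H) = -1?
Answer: -5176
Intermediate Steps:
g(u, H) = 3 (g(u, H) = 2 - 1*(-1) = 2 + 1 = 3)
M = -1505 (M = 13*(-116) + 3 = -1508 + 3 = -1505)
M + (24822 - 28493) = -1505 + (24822 - 28493) = -1505 - 3671 = -5176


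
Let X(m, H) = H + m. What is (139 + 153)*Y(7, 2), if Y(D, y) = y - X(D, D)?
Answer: -3504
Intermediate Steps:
Y(D, y) = y - 2*D (Y(D, y) = y - (D + D) = y - 2*D)
(139 + 153)*Y(7, 2) = (139 + 153)*(2 - 2*7) = 292*(2 - 14) = 292*(-12) = -3504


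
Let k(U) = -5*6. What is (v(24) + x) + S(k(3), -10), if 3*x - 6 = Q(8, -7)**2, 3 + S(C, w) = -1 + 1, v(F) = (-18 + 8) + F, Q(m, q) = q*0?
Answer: 13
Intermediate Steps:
Q(m, q) = 0
k(U) = -30
v(F) = -10 + F
S(C, w) = -3 (S(C, w) = -3 + (-1 + 1) = -3 + 0 = -3)
x = 2 (x = 2 + (1/3)*0**2 = 2 + (1/3)*0 = 2 + 0 = 2)
(v(24) + x) + S(k(3), -10) = ((-10 + 24) + 2) - 3 = (14 + 2) - 3 = 16 - 3 = 13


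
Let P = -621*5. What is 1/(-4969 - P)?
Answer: -1/1864 ≈ -0.00053648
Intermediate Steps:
P = -3105
1/(-4969 - P) = 1/(-4969 - 1*(-3105)) = 1/(-4969 + 3105) = 1/(-1864) = -1/1864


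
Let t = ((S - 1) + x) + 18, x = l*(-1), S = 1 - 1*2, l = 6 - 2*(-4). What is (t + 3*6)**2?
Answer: 400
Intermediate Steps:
l = 14 (l = 6 + 8 = 14)
S = -1 (S = 1 - 2 = -1)
x = -14 (x = 14*(-1) = -14)
t = 2 (t = ((-1 - 1) - 14) + 18 = (-2 - 14) + 18 = -16 + 18 = 2)
(t + 3*6)**2 = (2 + 3*6)**2 = (2 + 18)**2 = 20**2 = 400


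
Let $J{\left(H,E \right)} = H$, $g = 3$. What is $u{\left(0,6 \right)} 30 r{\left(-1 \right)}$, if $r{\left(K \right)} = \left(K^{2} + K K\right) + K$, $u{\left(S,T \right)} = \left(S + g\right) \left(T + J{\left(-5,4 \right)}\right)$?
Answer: $90$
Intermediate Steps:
$u{\left(S,T \right)} = \left(-5 + T\right) \left(3 + S\right)$ ($u{\left(S,T \right)} = \left(S + 3\right) \left(T - 5\right) = \left(3 + S\right) \left(-5 + T\right) = \left(-5 + T\right) \left(3 + S\right)$)
$r{\left(K \right)} = K + 2 K^{2}$ ($r{\left(K \right)} = \left(K^{2} + K^{2}\right) + K = 2 K^{2} + K = K + 2 K^{2}$)
$u{\left(0,6 \right)} 30 r{\left(-1 \right)} = \left(-15 - 0 + 3 \cdot 6 + 0 \cdot 6\right) 30 \left(- (1 + 2 \left(-1\right))\right) = \left(-15 + 0 + 18 + 0\right) 30 \left(- (1 - 2)\right) = 3 \cdot 30 \left(\left(-1\right) \left(-1\right)\right) = 90 \cdot 1 = 90$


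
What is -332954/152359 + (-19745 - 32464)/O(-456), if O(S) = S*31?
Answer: 1082624429/717915608 ≈ 1.5080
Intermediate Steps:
O(S) = 31*S
-332954/152359 + (-19745 - 32464)/O(-456) = -332954/152359 + (-19745 - 32464)/((31*(-456))) = -332954*1/152359 - 52209/(-14136) = -332954/152359 - 52209*(-1/14136) = -332954/152359 + 17403/4712 = 1082624429/717915608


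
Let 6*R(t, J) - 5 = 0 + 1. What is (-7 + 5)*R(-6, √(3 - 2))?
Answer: -2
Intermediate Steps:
R(t, J) = 1 (R(t, J) = ⅚ + (0 + 1)/6 = ⅚ + (⅙)*1 = ⅚ + ⅙ = 1)
(-7 + 5)*R(-6, √(3 - 2)) = (-7 + 5)*1 = -2*1 = -2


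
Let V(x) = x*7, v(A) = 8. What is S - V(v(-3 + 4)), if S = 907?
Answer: 851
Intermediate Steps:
V(x) = 7*x
S - V(v(-3 + 4)) = 907 - 7*8 = 907 - 1*56 = 907 - 56 = 851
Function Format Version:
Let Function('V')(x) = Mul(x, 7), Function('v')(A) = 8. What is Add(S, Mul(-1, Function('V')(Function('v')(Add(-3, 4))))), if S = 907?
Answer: 851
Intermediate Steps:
Function('V')(x) = Mul(7, x)
Add(S, Mul(-1, Function('V')(Function('v')(Add(-3, 4))))) = Add(907, Mul(-1, Mul(7, 8))) = Add(907, Mul(-1, 56)) = Add(907, -56) = 851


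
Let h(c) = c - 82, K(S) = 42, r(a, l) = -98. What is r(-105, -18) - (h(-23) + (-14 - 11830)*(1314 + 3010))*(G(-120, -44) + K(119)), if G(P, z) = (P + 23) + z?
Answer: -5070142637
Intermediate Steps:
G(P, z) = 23 + P + z (G(P, z) = (23 + P) + z = 23 + P + z)
h(c) = -82 + c
r(-105, -18) - (h(-23) + (-14 - 11830)*(1314 + 3010))*(G(-120, -44) + K(119)) = -98 - ((-82 - 23) + (-14 - 11830)*(1314 + 3010))*((23 - 120 - 44) + 42) = -98 - (-105 - 11844*4324)*(-141 + 42) = -98 - (-105 - 51213456)*(-99) = -98 - (-51213561)*(-99) = -98 - 1*5070142539 = -98 - 5070142539 = -5070142637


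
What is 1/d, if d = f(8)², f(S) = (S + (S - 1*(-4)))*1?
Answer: 1/400 ≈ 0.0025000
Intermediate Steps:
f(S) = 4 + 2*S (f(S) = (S + (S + 4))*1 = (S + (4 + S))*1 = (4 + 2*S)*1 = 4 + 2*S)
d = 400 (d = (4 + 2*8)² = (4 + 16)² = 20² = 400)
1/d = 1/400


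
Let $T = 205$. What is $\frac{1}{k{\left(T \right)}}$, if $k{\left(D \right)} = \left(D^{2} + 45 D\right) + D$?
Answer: $\frac{1}{51455} \approx 1.9434 \cdot 10^{-5}$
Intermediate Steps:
$k{\left(D \right)} = D^{2} + 46 D$
$\frac{1}{k{\left(T \right)}} = \frac{1}{205 \left(46 + 205\right)} = \frac{1}{205 \cdot 251} = \frac{1}{51455}$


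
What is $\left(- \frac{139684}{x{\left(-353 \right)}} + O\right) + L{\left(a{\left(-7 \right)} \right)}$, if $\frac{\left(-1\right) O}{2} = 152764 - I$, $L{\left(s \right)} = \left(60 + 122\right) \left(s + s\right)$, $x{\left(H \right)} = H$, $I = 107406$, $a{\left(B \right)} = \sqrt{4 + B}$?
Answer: $- \frac{31883064}{353} + 364 i \sqrt{3} \approx -90320.0 + 630.47 i$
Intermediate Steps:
$L{\left(s \right)} = 364 s$ ($L{\left(s \right)} = 182 \cdot 2 s = 364 s$)
$O = -90716$ ($O = - 2 \left(152764 - 107406\right) = \left(-2\right) 45358 = -90716$)
$\left(- \frac{139684}{x{\left(-353 \right)}} + O\right) + L{\left(a{\left(-7 \right)} \right)} = \left(- \frac{139684}{-353} - 90716\right) + 364 \sqrt{4 - 7} = \left(\left(-139684\right) \left(- \frac{1}{353}\right) - 90716\right) + 364 \sqrt{-3} = \left(\frac{139684}{353} - 90716\right) + 364 i \sqrt{3} = - \frac{31883064}{353} + 364 i \sqrt{3}$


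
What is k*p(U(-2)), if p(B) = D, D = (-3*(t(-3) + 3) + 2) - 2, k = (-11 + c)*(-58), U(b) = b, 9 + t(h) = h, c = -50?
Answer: 95526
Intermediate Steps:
t(h) = -9 + h
k = 3538 (k = (-11 - 50)*(-58) = -61*(-58) = 3538)
D = 27 (D = (-3*((-9 - 3) + 3) + 2) - 2 = (-3*(-12 + 3) + 2) - 2 = (-3*(-9) + 2) - 2 = (27 + 2) - 2 = 29 - 2 = 27)
p(B) = 27
k*p(U(-2)) = 3538*27 = 95526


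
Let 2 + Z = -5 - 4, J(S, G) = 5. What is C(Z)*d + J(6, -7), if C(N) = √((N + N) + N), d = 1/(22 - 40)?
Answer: 5 - I*√33/18 ≈ 5.0 - 0.31914*I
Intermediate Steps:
Z = -11 (Z = -2 + (-5 - 4) = -2 - 9 = -11)
d = -1/18 (d = 1/(-18) = -1/18 ≈ -0.055556)
C(N) = √3*√N (C(N) = √(2*N + N) = √(3*N) = √3*√N)
C(Z)*d + J(6, -7) = (√3*√(-11))*(-1/18) + 5 = (√3*(I*√11))*(-1/18) + 5 = (I*√33)*(-1/18) + 5 = -I*√33/18 + 5 = 5 - I*√33/18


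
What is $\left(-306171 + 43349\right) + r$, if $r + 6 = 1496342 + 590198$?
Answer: $1823712$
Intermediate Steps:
$r = 2086534$ ($r = -6 + \left(1496342 + 590198\right) = -6 + 2086540 = 2086534$)
$\left(-306171 + 43349\right) + r = \left(-306171 + 43349\right) + 2086534 = -262822 + 2086534 = 1823712$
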